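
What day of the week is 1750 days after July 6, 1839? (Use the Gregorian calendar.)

Saturday

First find the weekday of Jul 6, 1839. Doomsday rule: the anchor day for the 1800s is Friday. For year 39: 39÷12 = 3 r 3, and 3÷4 = 0, so 3+3+0 = 6.
Friday + 6 ≡ Thursday — that's 1839's doomsday.
In July the doomsday date is Jul 11.
Jul 6 is 5 days before Jul 11; 5 mod 7 = 5, so Thursday − 5 = Saturday.
1750 mod 7 = 0, so 1750 days after a Saturday is Saturday + 0 = Saturday.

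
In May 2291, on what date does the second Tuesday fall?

May 12, 2291

May 1, 2291 is a Friday.
The first Tuesday is therefore May 5 (4 days later).
The second Tuesday is 5 + 1×7 = May 12.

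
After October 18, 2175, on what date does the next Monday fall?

Oct 18, 2175 is a Wednesday.
From Wednesday to the next Monday is 5 days.
Oct 18, 2175 + 5 = Oct 23, 2175.

October 23, 2175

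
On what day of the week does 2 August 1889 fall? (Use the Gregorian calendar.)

Friday

Doomsday rule: the anchor day for the 1800s is Friday. For year 89: 89÷12 = 7 r 5, and 5÷4 = 1, so 7+5+1 = 13.
Friday + 13 ≡ Thursday — that's 1889's doomsday.
In August the doomsday date is Aug 8.
Aug 2 is 6 days before Aug 8; 6 mod 7 = 6, so Thursday − 6 = Friday.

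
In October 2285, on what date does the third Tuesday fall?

October 20, 2285

October 1, 2285 is a Thursday.
The first Tuesday is therefore October 6 (5 days later).
The third Tuesday is 6 + 2×7 = October 20.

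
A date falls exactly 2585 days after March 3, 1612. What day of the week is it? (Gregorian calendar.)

First find the weekday of Mar 3, 1612. Doomsday rule: the anchor day for the 1600s is Tuesday. For year 12: 12÷12 = 1 r 0, and 0÷4 = 0, so 1+0+0 = 1.
Tuesday + 1 ≡ Wednesday — that's 1612's doomsday.
In March the doomsday date is Mar 14.
Mar 3 is 11 days before Mar 14; 11 mod 7 = 4, so Wednesday − 4 = Saturday.
2585 mod 7 = 2, so 2585 days after a Saturday is Saturday + 2 = Monday.

Monday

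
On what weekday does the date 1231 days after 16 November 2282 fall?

Nov 16, 2282 is a Thursday.
1231 mod 7 = 6, so 1231 days after a Thursday is Thursday + 6 = Wednesday.

Wednesday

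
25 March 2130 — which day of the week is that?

Saturday

Doomsday rule: the anchor day for the 2100s is Sunday. For year 30: 30÷12 = 2 r 6, and 6÷4 = 1, so 2+6+1 = 9.
Sunday + 9 ≡ Tuesday — that's 2130's doomsday.
In March the doomsday date is Mar 14.
Mar 25 is 11 days after Mar 14; 11 mod 7 = 4, so Tuesday + 4 = Saturday.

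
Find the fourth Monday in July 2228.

July 1, 2228 is a Tuesday.
The first Monday is therefore July 7 (6 days later).
The fourth Monday is 7 + 3×7 = July 28.

July 28, 2228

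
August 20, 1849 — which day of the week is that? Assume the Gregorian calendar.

Doomsday rule: the anchor day for the 1800s is Friday. For year 49: 49÷12 = 4 r 1, and 1÷4 = 0, so 4+1+0 = 5.
Friday + 5 ≡ Wednesday — that's 1849's doomsday.
In August the doomsday date is Aug 8.
Aug 20 is 12 days after Aug 8; 12 mod 7 = 5, so Wednesday + 5 = Monday.

Monday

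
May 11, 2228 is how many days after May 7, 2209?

May 7, 2209 → May 7, 2210: 365 days.
May 7, 2210 → May 7, 2211: 365 days.
May 7, 2211 → May 7, 2212: 366 days (Feb 29, 2212 is in that span).
May 7, 2212 → May 7, 2213: 365 days.
May 7, 2213 → May 7, 2214: 365 days.
May 7, 2214 → May 7, 2215: 365 days.
May 7, 2215 → May 7, 2216: 366 days (Feb 29, 2216 is in that span).
May 7, 2216 → May 7, 2217: 365 days.
May 7, 2217 → May 7, 2218: 365 days.
May 7, 2218 → May 7, 2219: 365 days.
May 7, 2219 → May 7, 2220: 366 days (Feb 29, 2220 is in that span).
May 7, 2220 → May 7, 2221: 365 days.
May 7, 2221 → May 7, 2222: 365 days.
May 7, 2222 → May 7, 2223: 365 days.
May 7, 2223 → May 7, 2224: 366 days (Feb 29, 2224 is in that span).
May 7, 2224 → May 7, 2225: 365 days.
May 7, 2225 → May 7, 2226: 365 days.
May 7, 2226 → May 7, 2227: 365 days.
May 7, 2227 → Jun 7, 2227: 31 days (May has 31).
Jun 7, 2227 → Jul 7, 2227: 30 days (June has 30).
Jul 7, 2227 → Aug 7, 2227: 31 days (July has 31).
Aug 7, 2227 → Sep 7, 2227: 31 days (August has 31).
Sep 7, 2227 → Oct 7, 2227: 30 days (September has 30).
Oct 7, 2227 → Nov 7, 2227: 31 days (October has 31).
Nov 7, 2227 → Dec 7, 2227: 30 days (November has 30).
Dec 7, 2227 → Jan 7, 2228: 31 days (December has 31).
Jan 7, 2228 → Feb 7, 2228: 31 days (January has 31).
Feb 7, 2228 → Mar 7, 2228: 29 days (February has 29).
Mar 7, 2228 → Apr 7, 2228: 31 days (March has 31).
Apr 7, 2228 → May 7, 2228: 30 days (April has 30).
May 7, 2228 → May 11, 2228: 4 days.
Total: 6944 days.

6944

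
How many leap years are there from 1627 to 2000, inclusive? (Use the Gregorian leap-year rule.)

91

Multiples of 4 in [1627,2000]: 94.
Of those, multiples of 100: 4 (not leap unless ÷400).
Multiples of 400: 1.
Leap years = 94 − 4 + 1 = 91.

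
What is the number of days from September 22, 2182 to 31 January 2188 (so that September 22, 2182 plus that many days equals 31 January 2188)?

1957

Sep 22, 2182 → Sep 22, 2183: 365 days.
Sep 22, 2183 → Sep 22, 2184: 366 days (Feb 29, 2184 is in that span).
Sep 22, 2184 → Sep 22, 2185: 365 days.
Sep 22, 2185 → Sep 22, 2186: 365 days.
Sep 22, 2186 → Sep 22, 2187: 365 days.
Sep 22, 2187 → Oct 22, 2187: 30 days (September has 30).
Oct 22, 2187 → Nov 22, 2187: 31 days (October has 31).
Nov 22, 2187 → Dec 22, 2187: 30 days (November has 30).
Dec 22, 2187 → Jan 22, 2188: 31 days (December has 31).
Jan 22, 2188 → Jan 31, 2188: 9 days.
Total: 1957 days.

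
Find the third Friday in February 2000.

February 18, 2000

February 1, 2000 is a Tuesday.
The first Friday is therefore February 4 (3 days later).
The third Friday is 4 + 2×7 = February 18.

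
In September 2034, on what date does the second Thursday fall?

September 1, 2034 is a Friday.
The first Thursday is therefore September 7 (6 days later).
The second Thursday is 7 + 1×7 = September 14.

September 14, 2034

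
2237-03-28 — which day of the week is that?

Tuesday

Doomsday rule: the anchor day for the 2200s is Friday. For year 37: 37÷12 = 3 r 1, and 1÷4 = 0, so 3+1+0 = 4.
Friday + 4 ≡ Tuesday — that's 2237's doomsday.
In March the doomsday date is Mar 14.
Mar 28 is 14 days after Mar 14; 14 mod 7 = 0, so Tuesday + 0 = Tuesday.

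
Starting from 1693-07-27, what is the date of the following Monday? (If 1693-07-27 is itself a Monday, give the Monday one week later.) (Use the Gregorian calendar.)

August 3, 1693

Jul 27, 1693 is a Monday.
From Monday to the next Monday is 7 days.
Jul 27, 1693 + 7 = Aug 3, 1693.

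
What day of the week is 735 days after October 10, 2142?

Oct 10, 2142 is a Wednesday.
735 mod 7 = 0, so 735 days after a Wednesday is Wednesday + 0 = Wednesday.

Wednesday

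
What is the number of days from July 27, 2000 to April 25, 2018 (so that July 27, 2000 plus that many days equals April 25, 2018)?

6481

Jul 27, 2000 → Jul 27, 2001: 365 days.
Jul 27, 2001 → Jul 27, 2002: 365 days.
Jul 27, 2002 → Jul 27, 2003: 365 days.
Jul 27, 2003 → Jul 27, 2004: 366 days (Feb 29, 2004 is in that span).
Jul 27, 2004 → Jul 27, 2005: 365 days.
Jul 27, 2005 → Jul 27, 2006: 365 days.
Jul 27, 2006 → Jul 27, 2007: 365 days.
Jul 27, 2007 → Jul 27, 2008: 366 days (Feb 29, 2008 is in that span).
Jul 27, 2008 → Jul 27, 2009: 365 days.
Jul 27, 2009 → Jul 27, 2010: 365 days.
Jul 27, 2010 → Jul 27, 2011: 365 days.
Jul 27, 2011 → Jul 27, 2012: 366 days (Feb 29, 2012 is in that span).
Jul 27, 2012 → Jul 27, 2013: 365 days.
Jul 27, 2013 → Jul 27, 2014: 365 days.
Jul 27, 2014 → Jul 27, 2015: 365 days.
Jul 27, 2015 → Jul 27, 2016: 366 days (Feb 29, 2016 is in that span).
Jul 27, 2016 → Jul 27, 2017: 365 days.
Jul 27, 2017 → Aug 27, 2017: 31 days (July has 31).
Aug 27, 2017 → Sep 27, 2017: 31 days (August has 31).
Sep 27, 2017 → Oct 27, 2017: 30 days (September has 30).
Oct 27, 2017 → Nov 27, 2017: 31 days (October has 31).
Nov 27, 2017 → Dec 27, 2017: 30 days (November has 30).
Dec 27, 2017 → Jan 27, 2018: 31 days (December has 31).
Jan 27, 2018 → Feb 27, 2018: 31 days (January has 31).
Feb 27, 2018 → Mar 27, 2018: 28 days (February has 28).
Mar 27, 2018 → Apr 25, 2018: 29 days.
Total: 6481 days.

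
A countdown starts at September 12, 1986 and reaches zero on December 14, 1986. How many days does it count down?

Sep 12, 1986 → Oct 12, 1986: 30 days (September has 30).
Oct 12, 1986 → Nov 12, 1986: 31 days (October has 31).
Nov 12, 1986 → Dec 12, 1986: 30 days (November has 30).
Dec 12, 1986 → Dec 14, 1986: 2 days.
Total: 93 days.

93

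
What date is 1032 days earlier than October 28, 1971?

−365 (one year) → Oct 28, 1970 (667 left).
−365 (one year) → Oct 28, 1969 (302 left).
−28 → Sep 30, 1969 (end of Sep, 30 days; 274 left).
−30 → Aug 31, 1969 (end of Aug, 31 days; 244 left).
−31 → Jul 31, 1969 (end of Jul, 31 days; 213 left).
−31 → Jun 30, 1969 (end of Jun, 30 days; 182 left).
−30 → May 31, 1969 (end of May, 31 days; 152 left).
−31 → Apr 30, 1969 (end of Apr, 30 days; 121 left).
−30 → Mar 31, 1969 (end of Mar, 31 days; 91 left).
−31 → Feb 28, 1969 (end of Feb, 28 days; 60 left).
−28 → Jan 31, 1969 (end of Jan, 31 days; 32 left).
−31 → Dec 31, 1968 (end of Dec, 31 days; 1 left).
−1 → Dec 30, 1968.

December 30, 1968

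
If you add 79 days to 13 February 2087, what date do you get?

Feb has 28 days: +16 → Mar 1, 2087 (63 left).
Mar has 31 days: +31 → Apr 1, 2087 (32 left).
Apr has 30 days: +30 → May 1, 2087 (2 left).
+2 → May 3, 2087.

May 3, 2087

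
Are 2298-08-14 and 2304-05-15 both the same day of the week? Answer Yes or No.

Yes

From Aug 14, 2298 to May 15, 2304 is 2100 days.
2100 mod 7 = 0, so they are the same weekday.
(Aug 14, 2298 is a Sunday; May 15, 2304 is a Sunday.)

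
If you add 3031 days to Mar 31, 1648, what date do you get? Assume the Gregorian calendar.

July 18, 1656

+365 (one year) → Mar 31, 1649 (2666 left).
+365 (one year) → Mar 31, 1650 (2301 left).
+365 (one year) → Mar 31, 1651 (1936 left).
+366 (one year; includes Feb 29, 1652) → Mar 31, 1652 (1570 left).
+365 (one year) → Mar 31, 1653 (1205 left).
+365 (one year) → Mar 31, 1654 (840 left).
+365 (one year) → Mar 31, 1655 (475 left).
+366 (one year; includes Feb 29, 1656) → Mar 31, 1656 (109 left).
Mar has 31 days: +1 → Apr 1, 1656 (108 left).
Apr has 30 days: +30 → May 1, 1656 (78 left).
May has 31 days: +31 → Jun 1, 1656 (47 left).
Jun has 30 days: +30 → Jul 1, 1656 (17 left).
+17 → Jul 18, 1656.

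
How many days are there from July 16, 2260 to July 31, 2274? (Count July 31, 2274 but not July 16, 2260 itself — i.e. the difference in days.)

5128

Jul 16, 2260 → Jul 16, 2261: 365 days.
Jul 16, 2261 → Jul 16, 2262: 365 days.
Jul 16, 2262 → Jul 16, 2263: 365 days.
Jul 16, 2263 → Jul 16, 2264: 366 days (Feb 29, 2264 is in that span).
Jul 16, 2264 → Jul 16, 2265: 365 days.
Jul 16, 2265 → Jul 16, 2266: 365 days.
Jul 16, 2266 → Jul 16, 2267: 365 days.
Jul 16, 2267 → Jul 16, 2268: 366 days (Feb 29, 2268 is in that span).
Jul 16, 2268 → Jul 16, 2269: 365 days.
Jul 16, 2269 → Jul 16, 2270: 365 days.
Jul 16, 2270 → Jul 16, 2271: 365 days.
Jul 16, 2271 → Jul 16, 2272: 366 days (Feb 29, 2272 is in that span).
Jul 16, 2272 → Jul 16, 2273: 365 days.
Jul 16, 2273 → Aug 16, 2273: 31 days (July has 31).
Aug 16, 2273 → Sep 16, 2273: 31 days (August has 31).
Sep 16, 2273 → Oct 16, 2273: 30 days (September has 30).
Oct 16, 2273 → Nov 16, 2273: 31 days (October has 31).
Nov 16, 2273 → Dec 16, 2273: 30 days (November has 30).
Dec 16, 2273 → Jan 16, 2274: 31 days (December has 31).
Jan 16, 2274 → Feb 16, 2274: 31 days (January has 31).
Feb 16, 2274 → Mar 16, 2274: 28 days (February has 28).
Mar 16, 2274 → Apr 16, 2274: 31 days (March has 31).
Apr 16, 2274 → May 16, 2274: 30 days (April has 30).
May 16, 2274 → Jun 16, 2274: 31 days (May has 31).
Jun 16, 2274 → Jul 16, 2274: 30 days (June has 30).
Jul 16, 2274 → Jul 31, 2274: 15 days.
Total: 5128 days.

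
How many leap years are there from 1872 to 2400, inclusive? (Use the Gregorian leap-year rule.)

129

Multiples of 4 in [1872,2400]: 133.
Of those, multiples of 100: 6 (not leap unless ÷400).
Multiples of 400: 2.
Leap years = 133 − 6 + 2 = 129.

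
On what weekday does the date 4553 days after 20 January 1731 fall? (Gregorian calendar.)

Tuesday

First find the weekday of Jan 20, 1731. Doomsday rule: the anchor day for the 1700s is Sunday. For year 31: 31÷12 = 2 r 7, and 7÷4 = 1, so 2+7+1 = 10.
Sunday + 10 ≡ Wednesday — that's 1731's doomsday.
In January the doomsday date is Jan 3 (1731 is not a leap year).
Jan 20 is 17 days after Jan 3; 17 mod 7 = 3, so Wednesday + 3 = Saturday.
4553 mod 7 = 3, so 4553 days after a Saturday is Saturday + 3 = Tuesday.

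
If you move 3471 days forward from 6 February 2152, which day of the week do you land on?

First find the weekday of Feb 6, 2152. Doomsday rule: the anchor day for the 2100s is Sunday. For year 52: 52÷12 = 4 r 4, and 4÷4 = 1, so 4+4+1 = 9.
Sunday + 9 ≡ Tuesday — that's 2152's doomsday.
In February the doomsday date is Feb 29 (2152 is a leap year (divisible by 4)).
Feb 6 is 23 days before Feb 29; 23 mod 7 = 2, so Tuesday − 2 = Sunday.
3471 mod 7 = 6, so 3471 days after a Sunday is Sunday + 6 = Saturday.

Saturday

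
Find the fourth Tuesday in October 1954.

October 1, 1954 is a Friday.
The first Tuesday is therefore October 5 (4 days later).
The fourth Tuesday is 5 + 3×7 = October 26.

October 26, 1954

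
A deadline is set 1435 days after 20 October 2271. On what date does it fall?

September 24, 2275

+366 (one year; includes Feb 29, 2272) → Oct 20, 2272 (1069 left).
+365 (one year) → Oct 20, 2273 (704 left).
+365 (one year) → Oct 20, 2274 (339 left).
Oct has 31 days: +12 → Nov 1, 2274 (327 left).
Nov has 30 days: +30 → Dec 1, 2274 (297 left).
Dec has 31 days: +31 → Jan 1, 2275 (266 left).
Jan has 31 days: +31 → Feb 1, 2275 (235 left).
Feb has 28 days: +28 → Mar 1, 2275 (207 left).
Mar has 31 days: +31 → Apr 1, 2275 (176 left).
Apr has 30 days: +30 → May 1, 2275 (146 left).
May has 31 days: +31 → Jun 1, 2275 (115 left).
Jun has 30 days: +30 → Jul 1, 2275 (85 left).
Jul has 31 days: +31 → Aug 1, 2275 (54 left).
Aug has 31 days: +31 → Sep 1, 2275 (23 left).
+23 → Sep 24, 2275.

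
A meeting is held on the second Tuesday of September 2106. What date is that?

September 1, 2106 is a Wednesday.
The first Tuesday is therefore September 7 (6 days later).
The second Tuesday is 7 + 1×7 = September 14.

September 14, 2106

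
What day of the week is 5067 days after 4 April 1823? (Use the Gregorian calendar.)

Thursday

First find the weekday of Apr 4, 1823. Doomsday rule: the anchor day for the 1800s is Friday. For year 23: 23÷12 = 1 r 11, and 11÷4 = 2, so 1+11+2 = 14.
Friday + 14 ≡ Friday — that's 1823's doomsday.
In April the doomsday date is Apr 4.
Apr 4 is the doomsday itself: Friday.
5067 mod 7 = 6, so 5067 days after a Friday is Friday + 6 = Thursday.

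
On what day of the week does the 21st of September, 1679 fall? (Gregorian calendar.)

Doomsday rule: the anchor day for the 1600s is Tuesday. For year 79: 79÷12 = 6 r 7, and 7÷4 = 1, so 6+7+1 = 14.
Tuesday + 14 ≡ Tuesday — that's 1679's doomsday.
In September the doomsday date is Sep 5.
Sep 21 is 16 days after Sep 5; 16 mod 7 = 2, so Tuesday + 2 = Thursday.

Thursday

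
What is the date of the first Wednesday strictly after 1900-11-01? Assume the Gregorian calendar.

Nov 1, 1900 is a Thursday.
From Thursday to the next Wednesday is 6 days.
Nov 1, 1900 + 6 = Nov 7, 1900.

November 7, 1900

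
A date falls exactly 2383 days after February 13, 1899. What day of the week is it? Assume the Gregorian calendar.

Feb 13, 1899 is a Monday.
2383 mod 7 = 3, so 2383 days after a Monday is Monday + 3 = Thursday.

Thursday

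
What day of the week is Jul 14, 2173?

Wednesday

Doomsday rule: the anchor day for the 2100s is Sunday. For year 73: 73÷12 = 6 r 1, and 1÷4 = 0, so 6+1+0 = 7.
Sunday + 7 ≡ Sunday — that's 2173's doomsday.
In July the doomsday date is Jul 11.
Jul 14 is 3 days after Jul 11; 3 mod 7 = 3, so Sunday + 3 = Wednesday.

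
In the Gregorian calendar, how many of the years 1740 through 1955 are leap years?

Multiples of 4 in [1740,1955]: 54.
Of those, multiples of 100: 2 (not leap unless ÷400).
Multiples of 400: 0.
Leap years = 54 − 2 + 0 = 52.

52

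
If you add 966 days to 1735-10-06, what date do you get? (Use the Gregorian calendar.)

May 29, 1738

+366 (one year; includes Feb 29, 1736) → Oct 6, 1736 (600 left).
+365 (one year) → Oct 6, 1737 (235 left).
Oct has 31 days: +26 → Nov 1, 1737 (209 left).
Nov has 30 days: +30 → Dec 1, 1737 (179 left).
Dec has 31 days: +31 → Jan 1, 1738 (148 left).
Jan has 31 days: +31 → Feb 1, 1738 (117 left).
Feb has 28 days: +28 → Mar 1, 1738 (89 left).
Mar has 31 days: +31 → Apr 1, 1738 (58 left).
Apr has 30 days: +30 → May 1, 1738 (28 left).
+28 → May 29, 1738.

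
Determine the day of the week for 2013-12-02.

Monday

Doomsday rule: the anchor day for the 2000s is Tuesday. For year 13: 13÷12 = 1 r 1, and 1÷4 = 0, so 1+1+0 = 2.
Tuesday + 2 ≡ Thursday — that's 2013's doomsday.
In December the doomsday date is Dec 12.
Dec 2 is 10 days before Dec 12; 10 mod 7 = 3, so Thursday − 3 = Monday.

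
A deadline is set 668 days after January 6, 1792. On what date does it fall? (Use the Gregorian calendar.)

+366 (one year; includes Feb 29, 1792) → Jan 6, 1793 (302 left).
Jan has 31 days: +26 → Feb 1, 1793 (276 left).
Feb has 28 days: +28 → Mar 1, 1793 (248 left).
Mar has 31 days: +31 → Apr 1, 1793 (217 left).
Apr has 30 days: +30 → May 1, 1793 (187 left).
May has 31 days: +31 → Jun 1, 1793 (156 left).
Jun has 30 days: +30 → Jul 1, 1793 (126 left).
Jul has 31 days: +31 → Aug 1, 1793 (95 left).
Aug has 31 days: +31 → Sep 1, 1793 (64 left).
Sep has 30 days: +30 → Oct 1, 1793 (34 left).
Oct has 31 days: +31 → Nov 1, 1793 (3 left).
+3 → Nov 4, 1793.

November 4, 1793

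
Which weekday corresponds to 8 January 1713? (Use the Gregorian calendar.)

Doomsday rule: the anchor day for the 1700s is Sunday. For year 13: 13÷12 = 1 r 1, and 1÷4 = 0, so 1+1+0 = 2.
Sunday + 2 ≡ Tuesday — that's 1713's doomsday.
In January the doomsday date is Jan 3 (1713 is not a leap year).
Jan 8 is 5 days after Jan 3; 5 mod 7 = 5, so Tuesday + 5 = Sunday.

Sunday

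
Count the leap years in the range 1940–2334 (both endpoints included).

96

Multiples of 4 in [1940,2334]: 99.
Of those, multiples of 100: 4 (not leap unless ÷400).
Multiples of 400: 1.
Leap years = 99 − 4 + 1 = 96.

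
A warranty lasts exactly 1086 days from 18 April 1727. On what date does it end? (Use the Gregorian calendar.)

+366 (one year; includes Feb 29, 1728) → Apr 18, 1728 (720 left).
+365 (one year) → Apr 18, 1729 (355 left).
Apr has 30 days: +13 → May 1, 1729 (342 left).
May has 31 days: +31 → Jun 1, 1729 (311 left).
Jun has 30 days: +30 → Jul 1, 1729 (281 left).
Jul has 31 days: +31 → Aug 1, 1729 (250 left).
Aug has 31 days: +31 → Sep 1, 1729 (219 left).
Sep has 30 days: +30 → Oct 1, 1729 (189 left).
Oct has 31 days: +31 → Nov 1, 1729 (158 left).
Nov has 30 days: +30 → Dec 1, 1729 (128 left).
Dec has 31 days: +31 → Jan 1, 1730 (97 left).
Jan has 31 days: +31 → Feb 1, 1730 (66 left).
Feb has 28 days: +28 → Mar 1, 1730 (38 left).
Mar has 31 days: +31 → Apr 1, 1730 (7 left).
+7 → Apr 8, 1730.

April 8, 1730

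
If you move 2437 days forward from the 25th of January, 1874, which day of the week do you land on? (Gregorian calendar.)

First find the weekday of Jan 25, 1874. Doomsday rule: the anchor day for the 1800s is Friday. For year 74: 74÷12 = 6 r 2, and 2÷4 = 0, so 6+2+0 = 8.
Friday + 8 ≡ Saturday — that's 1874's doomsday.
In January the doomsday date is Jan 3 (1874 is not a leap year).
Jan 25 is 22 days after Jan 3; 22 mod 7 = 1, so Saturday + 1 = Sunday.
2437 mod 7 = 1, so 2437 days after a Sunday is Sunday + 1 = Monday.

Monday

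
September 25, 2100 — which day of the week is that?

January 1, 2100 is a Friday.
Jan 1, 2100 → Feb 1, 2100: 31 days (January has 31).
Feb 1, 2100 → Mar 1, 2100: 28 days (February has 28).
Mar 1, 2100 → Apr 1, 2100: 31 days (March has 31).
Apr 1, 2100 → May 1, 2100: 30 days (April has 30).
May 1, 2100 → Jun 1, 2100: 31 days (May has 31).
Jun 1, 2100 → Jul 1, 2100: 30 days (June has 30).
Jul 1, 2100 → Aug 1, 2100: 31 days (July has 31).
Aug 1, 2100 → Sep 1, 2100: 31 days (August has 31).
Sep 1, 2100 → Sep 25, 2100: 24 days.
Total: 267 days.
267 mod 7 = 1, so Friday + 1 = Saturday.

Saturday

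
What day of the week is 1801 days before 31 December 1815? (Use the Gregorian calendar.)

Friday

Dec 31, 1815 is a Sunday.
1801 mod 7 = 2, so 1801 days before a Sunday is Sunday − 2 = Friday.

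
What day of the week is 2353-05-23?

Doomsday rule: the anchor day for the 2300s is Wednesday. For year 53: 53÷12 = 4 r 5, and 5÷4 = 1, so 4+5+1 = 10.
Wednesday + 10 ≡ Saturday — that's 2353's doomsday.
In May the doomsday date is May 9.
May 23 is 14 days after May 9; 14 mod 7 = 0, so Saturday + 0 = Saturday.

Saturday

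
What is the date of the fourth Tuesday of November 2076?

November 1, 2076 is a Sunday.
The first Tuesday is therefore November 3 (2 days later).
The fourth Tuesday is 3 + 3×7 = November 24.

November 24, 2076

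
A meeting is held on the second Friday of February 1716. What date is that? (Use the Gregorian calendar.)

February 14, 1716

February 1, 1716 is a Saturday.
The first Friday is therefore February 7 (6 days later).
The second Friday is 7 + 1×7 = February 14.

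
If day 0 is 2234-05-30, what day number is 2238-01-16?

1327

May 30, 2234 → May 30, 2235: 365 days.
May 30, 2235 → May 30, 2236: 366 days (Feb 29, 2236 is in that span).
May 30, 2236 → May 30, 2237: 365 days.
May 30, 2237 → Jun 30, 2237: 31 days (May has 31).
Jun 30, 2237 → Jul 30, 2237: 30 days (June has 30).
Jul 30, 2237 → Aug 30, 2237: 31 days (July has 31).
Aug 30, 2237 → Sep 30, 2237: 31 days (August has 31).
Sep 30, 2237 → Oct 30, 2237: 30 days (September has 30).
Oct 30, 2237 → Nov 30, 2237: 31 days (October has 31).
Nov 30, 2237 → Dec 30, 2237: 30 days (November has 30).
Dec 30, 2237 → Jan 16, 2238: 17 days.
Total: 1327 days.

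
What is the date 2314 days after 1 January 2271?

+365 (one year) → Jan 1, 2272 (1949 left).
+366 (one year; includes Feb 29, 2272) → Jan 1, 2273 (1583 left).
+365 (one year) → Jan 1, 2274 (1218 left).
+365 (one year) → Jan 1, 2275 (853 left).
+365 (one year) → Jan 1, 2276 (488 left).
+366 (one year; includes Feb 29, 2276) → Jan 1, 2277 (122 left).
Jan has 31 days: +31 → Feb 1, 2277 (91 left).
Feb has 28 days: +28 → Mar 1, 2277 (63 left).
Mar has 31 days: +31 → Apr 1, 2277 (32 left).
Apr has 30 days: +30 → May 1, 2277 (2 left).
+2 → May 3, 2277.

May 3, 2277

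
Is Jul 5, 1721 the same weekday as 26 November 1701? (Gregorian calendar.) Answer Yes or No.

From Nov 26, 1701 to Jul 5, 1721 is 7161 days.
7161 mod 7 = 0, so they are the same weekday.
(Nov 26, 1701 is a Saturday; Jul 5, 1721 is a Saturday.)

Yes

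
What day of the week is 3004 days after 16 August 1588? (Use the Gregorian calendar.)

First find the weekday of Aug 16, 1588. Doomsday rule: the anchor day for the 1500s is Wednesday. For year 88: 88÷12 = 7 r 4, and 4÷4 = 1, so 7+4+1 = 12.
Wednesday + 12 ≡ Monday — that's 1588's doomsday.
In August the doomsday date is Aug 8.
Aug 16 is 8 days after Aug 8; 8 mod 7 = 1, so Monday + 1 = Tuesday.
3004 mod 7 = 1, so 3004 days after a Tuesday is Tuesday + 1 = Wednesday.

Wednesday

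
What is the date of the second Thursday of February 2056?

February 1, 2056 is a Tuesday.
The first Thursday is therefore February 3 (2 days later).
The second Thursday is 3 + 1×7 = February 10.

February 10, 2056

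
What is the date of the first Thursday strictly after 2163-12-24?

December 29, 2163

Dec 24, 2163 is a Saturday.
From Saturday to the next Thursday is 5 days.
Dec 24, 2163 + 5 = Dec 29, 2163.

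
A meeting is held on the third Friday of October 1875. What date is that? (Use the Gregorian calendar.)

October 1, 1875 is a Friday.
The first Friday is therefore October 1 (same day).
The third Friday is 1 + 2×7 = October 15.

October 15, 1875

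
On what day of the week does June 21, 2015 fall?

Sunday

Doomsday rule: the anchor day for the 2000s is Tuesday. For year 15: 15÷12 = 1 r 3, and 3÷4 = 0, so 1+3+0 = 4.
Tuesday + 4 ≡ Saturday — that's 2015's doomsday.
In June the doomsday date is Jun 6.
Jun 21 is 15 days after Jun 6; 15 mod 7 = 1, so Saturday + 1 = Sunday.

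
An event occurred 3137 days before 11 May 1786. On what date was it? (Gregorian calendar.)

October 8, 1777

−365 (one year) → May 11, 1785 (2772 left).
−365 (one year) → May 11, 1784 (2407 left).
−366 (one year; includes Feb 29, 1784) → May 11, 1783 (2041 left).
−365 (one year) → May 11, 1782 (1676 left).
−365 (one year) → May 11, 1781 (1311 left).
−365 (one year) → May 11, 1780 (946 left).
−366 (one year; includes Feb 29, 1780) → May 11, 1779 (580 left).
−365 (one year) → May 11, 1778 (215 left).
−11 → Apr 30, 1778 (end of Apr, 30 days; 204 left).
−30 → Mar 31, 1778 (end of Mar, 31 days; 174 left).
−31 → Feb 28, 1778 (end of Feb, 28 days; 143 left).
−28 → Jan 31, 1778 (end of Jan, 31 days; 115 left).
−31 → Dec 31, 1777 (end of Dec, 31 days; 84 left).
−31 → Nov 30, 1777 (end of Nov, 30 days; 53 left).
−30 → Oct 31, 1777 (end of Oct, 31 days; 23 left).
−23 → Oct 8, 1777.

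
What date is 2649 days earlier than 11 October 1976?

July 11, 1969

−366 (one year; includes Feb 29, 1976) → Oct 11, 1975 (2283 left).
−365 (one year) → Oct 11, 1974 (1918 left).
−365 (one year) → Oct 11, 1973 (1553 left).
−365 (one year) → Oct 11, 1972 (1188 left).
−366 (one year; includes Feb 29, 1972) → Oct 11, 1971 (822 left).
−365 (one year) → Oct 11, 1970 (457 left).
−365 (one year) → Oct 11, 1969 (92 left).
−11 → Sep 30, 1969 (end of Sep, 30 days; 81 left).
−30 → Aug 31, 1969 (end of Aug, 31 days; 51 left).
−31 → Jul 31, 1969 (end of Jul, 31 days; 20 left).
−20 → Jul 11, 1969.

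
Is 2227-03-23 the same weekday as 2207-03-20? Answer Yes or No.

Yes

From Mar 20, 2207 to Mar 23, 2227 is 7308 days.
7308 mod 7 = 0, so they are the same weekday.
(Mar 20, 2207 is a Friday; Mar 23, 2227 is a Friday.)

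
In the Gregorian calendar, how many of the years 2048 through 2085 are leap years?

10

Multiples of 4 in [2048,2085]: 10.
Of those, multiples of 100: 0 (not leap unless ÷400).
Multiples of 400: 0.
Leap years = 10 − 0 + 0 = 10.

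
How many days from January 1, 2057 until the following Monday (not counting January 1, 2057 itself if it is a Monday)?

7

Jan 1, 2057 is a Monday.
From Monday to the next Monday is 7 days.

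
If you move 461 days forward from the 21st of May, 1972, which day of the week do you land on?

May 21, 1972 is a Sunday.
461 mod 7 = 6, so 461 days after a Sunday is Sunday + 6 = Saturday.

Saturday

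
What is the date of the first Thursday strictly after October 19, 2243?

October 26, 2243

Oct 19, 2243 is a Thursday.
From Thursday to the next Thursday is 7 days.
Oct 19, 2243 + 7 = Oct 26, 2243.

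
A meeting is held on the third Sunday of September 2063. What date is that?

September 1, 2063 is a Saturday.
The first Sunday is therefore September 2 (1 days later).
The third Sunday is 2 + 2×7 = September 16.

September 16, 2063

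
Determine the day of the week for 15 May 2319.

Doomsday rule: the anchor day for the 2300s is Wednesday. For year 19: 19÷12 = 1 r 7, and 7÷4 = 1, so 1+7+1 = 9.
Wednesday + 9 ≡ Friday — that's 2319's doomsday.
In May the doomsday date is May 9.
May 15 is 6 days after May 9; 6 mod 7 = 6, so Friday + 6 = Thursday.

Thursday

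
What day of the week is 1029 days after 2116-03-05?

First find the weekday of Mar 5, 2116. Doomsday rule: the anchor day for the 2100s is Sunday. For year 16: 16÷12 = 1 r 4, and 4÷4 = 1, so 1+4+1 = 6.
Sunday + 6 ≡ Saturday — that's 2116's doomsday.
In March the doomsday date is Mar 14.
Mar 5 is 9 days before Mar 14; 9 mod 7 = 2, so Saturday − 2 = Thursday.
1029 mod 7 = 0, so 1029 days after a Thursday is Thursday + 0 = Thursday.

Thursday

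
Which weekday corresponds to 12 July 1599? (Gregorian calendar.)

Monday

Doomsday rule: the anchor day for the 1500s is Wednesday. For year 99: 99÷12 = 8 r 3, and 3÷4 = 0, so 8+3+0 = 11.
Wednesday + 11 ≡ Sunday — that's 1599's doomsday.
In July the doomsday date is Jul 11.
Jul 12 is 1 day after Jul 11; 1 mod 7 = 1, so Sunday + 1 = Monday.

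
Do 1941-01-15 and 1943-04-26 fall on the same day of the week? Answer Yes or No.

No

From Jan 15, 1941 to Apr 26, 1943 is 831 days.
831 mod 7 = 5, so they are different weekdays.
(Jan 15, 1941 is a Wednesday; Apr 26, 1943 is a Monday.)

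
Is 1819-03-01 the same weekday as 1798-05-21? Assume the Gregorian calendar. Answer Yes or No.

From May 21, 1798 to Mar 1, 1819 is 7588 days.
7588 mod 7 = 0, so they are the same weekday.
(May 21, 1798 is a Monday; Mar 1, 1819 is a Monday.)

Yes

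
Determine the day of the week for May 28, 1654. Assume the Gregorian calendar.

Doomsday rule: the anchor day for the 1600s is Tuesday. For year 54: 54÷12 = 4 r 6, and 6÷4 = 1, so 4+6+1 = 11.
Tuesday + 11 ≡ Saturday — that's 1654's doomsday.
In May the doomsday date is May 9.
May 28 is 19 days after May 9; 19 mod 7 = 5, so Saturday + 5 = Thursday.

Thursday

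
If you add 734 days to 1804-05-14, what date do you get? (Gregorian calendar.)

+365 (one year) → May 14, 1805 (369 left).
May has 31 days: +18 → Jun 1, 1805 (351 left).
Jun has 30 days: +30 → Jul 1, 1805 (321 left).
Jul has 31 days: +31 → Aug 1, 1805 (290 left).
Aug has 31 days: +31 → Sep 1, 1805 (259 left).
Sep has 30 days: +30 → Oct 1, 1805 (229 left).
Oct has 31 days: +31 → Nov 1, 1805 (198 left).
Nov has 30 days: +30 → Dec 1, 1805 (168 left).
Dec has 31 days: +31 → Jan 1, 1806 (137 left).
Jan has 31 days: +31 → Feb 1, 1806 (106 left).
Feb has 28 days: +28 → Mar 1, 1806 (78 left).
Mar has 31 days: +31 → Apr 1, 1806 (47 left).
Apr has 30 days: +30 → May 1, 1806 (17 left).
+17 → May 18, 1806.

May 18, 1806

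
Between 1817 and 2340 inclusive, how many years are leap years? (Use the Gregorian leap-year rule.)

Multiples of 4 in [1817,2340]: 131.
Of those, multiples of 100: 5 (not leap unless ÷400).
Multiples of 400: 1.
Leap years = 131 − 5 + 1 = 127.

127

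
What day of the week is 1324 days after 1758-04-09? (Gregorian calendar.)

Monday

First find the weekday of Apr 9, 1758. Doomsday rule: the anchor day for the 1700s is Sunday. For year 58: 58÷12 = 4 r 10, and 10÷4 = 2, so 4+10+2 = 16.
Sunday + 16 ≡ Tuesday — that's 1758's doomsday.
In April the doomsday date is Apr 4.
Apr 9 is 5 days after Apr 4; 5 mod 7 = 5, so Tuesday + 5 = Sunday.
1324 mod 7 = 1, so 1324 days after a Sunday is Sunday + 1 = Monday.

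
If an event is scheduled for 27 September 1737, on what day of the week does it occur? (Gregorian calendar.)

Friday

Doomsday rule: the anchor day for the 1700s is Sunday. For year 37: 37÷12 = 3 r 1, and 1÷4 = 0, so 3+1+0 = 4.
Sunday + 4 ≡ Thursday — that's 1737's doomsday.
In September the doomsday date is Sep 5.
Sep 27 is 22 days after Sep 5; 22 mod 7 = 1, so Thursday + 1 = Friday.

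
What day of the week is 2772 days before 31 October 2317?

Oct 31, 2317 is a Wednesday.
2772 mod 7 = 0, so 2772 days before a Wednesday is Wednesday − 0 = Wednesday.

Wednesday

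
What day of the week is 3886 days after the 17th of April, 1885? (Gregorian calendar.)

Saturday

First find the weekday of Apr 17, 1885. Doomsday rule: the anchor day for the 1800s is Friday. For year 85: 85÷12 = 7 r 1, and 1÷4 = 0, so 7+1+0 = 8.
Friday + 8 ≡ Saturday — that's 1885's doomsday.
In April the doomsday date is Apr 4.
Apr 17 is 13 days after Apr 4; 13 mod 7 = 6, so Saturday + 6 = Friday.
3886 mod 7 = 1, so 3886 days after a Friday is Friday + 1 = Saturday.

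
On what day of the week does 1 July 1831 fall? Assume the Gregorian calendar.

Doomsday rule: the anchor day for the 1800s is Friday. For year 31: 31÷12 = 2 r 7, and 7÷4 = 1, so 2+7+1 = 10.
Friday + 10 ≡ Monday — that's 1831's doomsday.
In July the doomsday date is Jul 11.
Jul 1 is 10 days before Jul 11; 10 mod 7 = 3, so Monday − 3 = Friday.

Friday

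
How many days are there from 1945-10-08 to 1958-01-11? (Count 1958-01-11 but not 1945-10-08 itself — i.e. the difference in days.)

Oct 8, 1945 → Oct 8, 1946: 365 days.
Oct 8, 1946 → Oct 8, 1947: 365 days.
Oct 8, 1947 → Oct 8, 1948: 366 days (Feb 29, 1948 is in that span).
Oct 8, 1948 → Oct 8, 1949: 365 days.
Oct 8, 1949 → Oct 8, 1950: 365 days.
Oct 8, 1950 → Oct 8, 1951: 365 days.
Oct 8, 1951 → Oct 8, 1952: 366 days (Feb 29, 1952 is in that span).
Oct 8, 1952 → Oct 8, 1953: 365 days.
Oct 8, 1953 → Oct 8, 1954: 365 days.
Oct 8, 1954 → Oct 8, 1955: 365 days.
Oct 8, 1955 → Oct 8, 1956: 366 days (Feb 29, 1956 is in that span).
Oct 8, 1956 → Oct 8, 1957: 365 days.
Oct 8, 1957 → Nov 8, 1957: 31 days (October has 31).
Nov 8, 1957 → Dec 8, 1957: 30 days (November has 30).
Dec 8, 1957 → Jan 8, 1958: 31 days (December has 31).
Jan 8, 1958 → Jan 11, 1958: 3 days.
Total: 4478 days.

4478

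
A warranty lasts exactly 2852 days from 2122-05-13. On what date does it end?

+365 (one year) → May 13, 2123 (2487 left).
+366 (one year; includes Feb 29, 2124) → May 13, 2124 (2121 left).
+365 (one year) → May 13, 2125 (1756 left).
+365 (one year) → May 13, 2126 (1391 left).
+365 (one year) → May 13, 2127 (1026 left).
+366 (one year; includes Feb 29, 2128) → May 13, 2128 (660 left).
+365 (one year) → May 13, 2129 (295 left).
May has 31 days: +19 → Jun 1, 2129 (276 left).
Jun has 30 days: +30 → Jul 1, 2129 (246 left).
Jul has 31 days: +31 → Aug 1, 2129 (215 left).
Aug has 31 days: +31 → Sep 1, 2129 (184 left).
Sep has 30 days: +30 → Oct 1, 2129 (154 left).
Oct has 31 days: +31 → Nov 1, 2129 (123 left).
Nov has 30 days: +30 → Dec 1, 2129 (93 left).
Dec has 31 days: +31 → Jan 1, 2130 (62 left).
Jan has 31 days: +31 → Feb 1, 2130 (31 left).
Feb has 28 days: +28 → Mar 1, 2130 (3 left).
+3 → Mar 4, 2130.

March 4, 2130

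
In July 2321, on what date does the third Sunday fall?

July 1, 2321 is a Friday.
The first Sunday is therefore July 3 (2 days later).
The third Sunday is 3 + 2×7 = July 17.

July 17, 2321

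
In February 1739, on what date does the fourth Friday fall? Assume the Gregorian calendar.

February 27, 1739

February 1, 1739 is a Sunday.
The first Friday is therefore February 6 (5 days later).
The fourth Friday is 6 + 3×7 = February 27.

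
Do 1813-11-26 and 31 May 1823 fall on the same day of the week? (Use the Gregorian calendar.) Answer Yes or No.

From Nov 26, 1813 to May 31, 1823 is 3473 days.
3473 mod 7 = 1, so they are different weekdays.
(Nov 26, 1813 is a Friday; May 31, 1823 is a Saturday.)

No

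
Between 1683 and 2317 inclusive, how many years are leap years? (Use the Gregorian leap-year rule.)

153

Multiples of 4 in [1683,2317]: 159.
Of those, multiples of 100: 7 (not leap unless ÷400).
Multiples of 400: 1.
Leap years = 159 − 7 + 1 = 153.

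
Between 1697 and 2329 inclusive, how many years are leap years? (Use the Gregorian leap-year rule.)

Multiples of 4 in [1697,2329]: 158.
Of those, multiples of 100: 7 (not leap unless ÷400).
Multiples of 400: 1.
Leap years = 158 − 7 + 1 = 152.

152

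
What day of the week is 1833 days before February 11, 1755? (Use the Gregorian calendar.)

Wednesday

First find the weekday of Feb 11, 1755. Doomsday rule: the anchor day for the 1700s is Sunday. For year 55: 55÷12 = 4 r 7, and 7÷4 = 1, so 4+7+1 = 12.
Sunday + 12 ≡ Friday — that's 1755's doomsday.
In February the doomsday date is Feb 28 (1755 is not a leap year).
Feb 11 is 17 days before Feb 28; 17 mod 7 = 3, so Friday − 3 = Tuesday.
1833 mod 7 = 6, so 1833 days before a Tuesday is Tuesday − 6 = Wednesday.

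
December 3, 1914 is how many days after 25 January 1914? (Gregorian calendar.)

Jan 25, 1914 → Feb 25, 1914: 31 days (January has 31).
Feb 25, 1914 → Mar 25, 1914: 28 days (February has 28).
Mar 25, 1914 → Apr 25, 1914: 31 days (March has 31).
Apr 25, 1914 → May 25, 1914: 30 days (April has 30).
May 25, 1914 → Jun 25, 1914: 31 days (May has 31).
Jun 25, 1914 → Jul 25, 1914: 30 days (June has 30).
Jul 25, 1914 → Aug 25, 1914: 31 days (July has 31).
Aug 25, 1914 → Sep 25, 1914: 31 days (August has 31).
Sep 25, 1914 → Oct 25, 1914: 30 days (September has 30).
Oct 25, 1914 → Nov 25, 1914: 31 days (October has 31).
Nov 25, 1914 → Dec 3, 1914: 8 days.
Total: 312 days.

312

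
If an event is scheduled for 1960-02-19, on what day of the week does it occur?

Friday

January 1, 1960 is a Friday.
Jan 1, 1960 → Feb 1, 1960: 31 days (January has 31).
Feb 1, 1960 → Feb 19, 1960: 18 days.
Total: 49 days.
49 mod 7 = 0, so Friday + 0 = Friday.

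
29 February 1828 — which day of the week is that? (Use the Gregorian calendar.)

Friday

Doomsday rule: the anchor day for the 1800s is Friday. For year 28: 28÷12 = 2 r 4, and 4÷4 = 1, so 2+4+1 = 7.
Friday + 7 ≡ Friday — that's 1828's doomsday.
In February the doomsday date is Feb 29 (1828 is a leap year (divisible by 4)).
Feb 29 is the doomsday itself: Friday.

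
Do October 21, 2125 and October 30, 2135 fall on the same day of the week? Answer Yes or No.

From Oct 21, 2125 to Oct 30, 2135 is 3661 days.
3661 mod 7 = 0, so they are the same weekday.
(Oct 21, 2125 is a Sunday; Oct 30, 2135 is a Sunday.)

Yes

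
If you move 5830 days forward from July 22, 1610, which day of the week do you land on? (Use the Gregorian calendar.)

First find the weekday of Jul 22, 1610. Doomsday rule: the anchor day for the 1600s is Tuesday. For year 10: 10÷12 = 0 r 10, and 10÷4 = 2, so 0+10+2 = 12.
Tuesday + 12 ≡ Sunday — that's 1610's doomsday.
In July the doomsday date is Jul 11.
Jul 22 is 11 days after Jul 11; 11 mod 7 = 4, so Sunday + 4 = Thursday.
5830 mod 7 = 6, so 5830 days after a Thursday is Thursday + 6 = Wednesday.

Wednesday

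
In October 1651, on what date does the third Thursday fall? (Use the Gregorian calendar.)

October 19, 1651

October 1, 1651 is a Sunday.
The first Thursday is therefore October 5 (4 days later).
The third Thursday is 5 + 2×7 = October 19.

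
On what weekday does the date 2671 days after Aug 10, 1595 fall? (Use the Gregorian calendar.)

Monday

First find the weekday of Aug 10, 1595. Doomsday rule: the anchor day for the 1500s is Wednesday. For year 95: 95÷12 = 7 r 11, and 11÷4 = 2, so 7+11+2 = 20.
Wednesday + 20 ≡ Tuesday — that's 1595's doomsday.
In August the doomsday date is Aug 8.
Aug 10 is 2 days after Aug 8; 2 mod 7 = 2, so Tuesday + 2 = Thursday.
2671 mod 7 = 4, so 2671 days after a Thursday is Thursday + 4 = Monday.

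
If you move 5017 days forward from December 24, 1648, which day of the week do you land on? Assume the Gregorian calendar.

Tuesday

Dec 24, 1648 is a Thursday.
5017 mod 7 = 5, so 5017 days after a Thursday is Thursday + 5 = Tuesday.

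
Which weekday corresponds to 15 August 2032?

Sunday

January 1, 2032 is a Thursday.
Jan 1, 2032 → Feb 1, 2032: 31 days (January has 31).
Feb 1, 2032 → Mar 1, 2032: 29 days (February has 29).
Mar 1, 2032 → Apr 1, 2032: 31 days (March has 31).
Apr 1, 2032 → May 1, 2032: 30 days (April has 30).
May 1, 2032 → Jun 1, 2032: 31 days (May has 31).
Jun 1, 2032 → Jul 1, 2032: 30 days (June has 30).
Jul 1, 2032 → Aug 1, 2032: 31 days (July has 31).
Aug 1, 2032 → Aug 15, 2032: 14 days.
Total: 227 days.
227 mod 7 = 3, so Thursday + 3 = Sunday.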